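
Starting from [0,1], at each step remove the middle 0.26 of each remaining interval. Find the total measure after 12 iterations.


Step 1: At each step, fraction remaining = 1 - 0.26 = 0.74
Step 2: After 12 steps, measure = (0.74)^12
Result = 0.026964


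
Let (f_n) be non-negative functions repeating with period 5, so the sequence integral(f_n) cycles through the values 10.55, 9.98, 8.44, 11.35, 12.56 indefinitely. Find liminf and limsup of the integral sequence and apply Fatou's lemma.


The sequence (integral(f_n)) is periodic with period 5, repeating the values 10.55, 9.98, 8.44, 11.35, 12.56 indefinitely.
Step 1: For a periodic sequence, every tail (a_m, a_(m+1), ...) contains all 5 period values infinitely often.
Step 2: Hence inf of every tail = min of the period values = min(10.55, 9.98, 8.44, 11.35, 12.56) = 8.44.
        liminf_n integral(f_n) = sup over m of (inf of tail from m) = 8.44.
Step 3: Similarly sup of every tail = max of the period values = 12.56.
        limsup_n integral(f_n) = 12.56.
Step 4: Fatou's lemma: integral(liminf_n f_n) <= liminf_n integral(f_n) = 8.44.
        So the integral of the pointwise liminf is at most 8.44.


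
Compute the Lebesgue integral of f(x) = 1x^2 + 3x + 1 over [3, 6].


The Lebesgue integral of a Riemann-integrable function agrees with the Riemann integral.
Antiderivative F(x) = (1/3)x^3 + (3/2)x^2 + 1x
F(6) = (1/3)*6^3 + (3/2)*6^2 + 1*6
     = (1/3)*216 + (3/2)*36 + 1*6
     = 72 + 54 + 6
     = 132
F(3) = 25.5
Integral = F(6) - F(3) = 132 - 25.5 = 106.5


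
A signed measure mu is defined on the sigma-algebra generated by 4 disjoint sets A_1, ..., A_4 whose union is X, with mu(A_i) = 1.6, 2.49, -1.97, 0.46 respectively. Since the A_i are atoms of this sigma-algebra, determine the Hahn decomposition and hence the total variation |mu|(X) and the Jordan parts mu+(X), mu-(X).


Step 1: Every measurable set is a union of atoms (the cells / points), so a Hahn decomposition is
  obtained by grouping atoms by sign: P = union of atoms with mu > 0, N = union of the remaining atoms.
  Atoms in P (indices): 1, 2, 4;  atoms in N (indices): 3
  Positive values: 1.6, 2.49, 0.46
  Negative values: -1.97
Step 2: mu+(X) = mu(P) = sum of positive atom values = 4.55
Step 3: mu-(X) = -mu(N) = sum of |negative atom values| = 1.97
Step 4: |mu|(X) = mu+(X) + mu-(X) = 4.55 + 1.97 = 6.52


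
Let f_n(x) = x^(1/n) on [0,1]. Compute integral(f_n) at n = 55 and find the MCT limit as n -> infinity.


At n = 55: f_55(x) = x^(1/55).
Step 1: integral(x^(1/55), 0, 1) = [x^(1/55+1) / (1/55+1)] from 0 to 1
     = 1 / (1/55 + 1) = 1 / ((55+1)/55) = 55/(55+1)
     = 55/56 = 0.982143
Step 2: As n -> infinity, f_n(x) = x^(1/n) -> 1 for x in (0,1], and f_n is increasing in n.
By MCT, lim_n integral(f_n) = integral(lim_n f_n) = integral(1, 0, 1) = 1.
Step 3: Verify convergence: 55/56 = 0.982143 -> 1


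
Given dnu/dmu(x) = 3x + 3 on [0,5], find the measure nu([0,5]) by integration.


nu(A) = integral_A (dnu/dmu) dmu = integral_0^5 (3x + 3) dx
Step 1: Antiderivative F(x) = (3/2)x^2 + 3x
Step 2: F(5) = (3/2)*5^2 + 3*5 = 37.5 + 15 = 52.5
Step 3: F(0) = (3/2)*0^2 + 3*0 = 0.0 + 0 = 0.0
Step 4: nu([0,5]) = F(5) - F(0) = 52.5 - 0.0 = 52.5


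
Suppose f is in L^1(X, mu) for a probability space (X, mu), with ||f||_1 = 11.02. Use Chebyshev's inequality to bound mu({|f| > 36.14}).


Chebyshev/Markov inequality: mu(|f| > eps) <= (||f||_p / eps)^p
Step 1: ||f||_1 / eps = 11.02 / 36.14 = 0.304925
Step 2: Raise to power p = 1:
  (0.304925)^1 = 0.304925
Step 3: Therefore mu(|f| > 36.14) <= 0.304925


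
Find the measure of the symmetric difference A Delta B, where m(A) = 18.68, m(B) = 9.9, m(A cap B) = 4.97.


m(A Delta B) = m(A) + m(B) - 2*m(A n B)
= 18.68 + 9.9 - 2*4.97
= 18.68 + 9.9 - 9.94
= 18.64


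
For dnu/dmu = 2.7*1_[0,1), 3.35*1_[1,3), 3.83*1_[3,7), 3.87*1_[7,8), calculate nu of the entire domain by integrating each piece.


Integrate each piece of the Radon-Nikodym derivative:
Step 1: integral_0^1 2.7 dx = 2.7*(1-0) = 2.7*1 = 2.7
Step 2: integral_1^3 3.35 dx = 3.35*(3-1) = 3.35*2 = 6.7
Step 3: integral_3^7 3.83 dx = 3.83*(7-3) = 3.83*4 = 15.32
Step 4: integral_7^8 3.87 dx = 3.87*(8-7) = 3.87*1 = 3.87
Total: 2.7 + 6.7 + 15.32 + 3.87 = 28.59


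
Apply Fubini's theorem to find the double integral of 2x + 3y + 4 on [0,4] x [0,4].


By Fubini, integrate in x first, then y.
Step 1: Fix y, integrate over x in [0,4]:
  integral(2x + 3y + 4, x=0..4)
  = 2*(4^2 - 0^2)/2 + (3y + 4)*(4 - 0)
  = 16 + (3y + 4)*4
  = 16 + 12y + 16
  = 32 + 12y
Step 2: Integrate over y in [0,4]:
  integral(32 + 12y, y=0..4)
  = 32*4 + 12*(4^2 - 0^2)/2
  = 128 + 96
  = 224


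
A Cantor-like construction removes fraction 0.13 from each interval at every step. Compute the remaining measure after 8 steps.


Step 1: At each step, fraction remaining = 1 - 0.13 = 0.87
Step 2: After 8 steps, measure = (0.87)^8
Result = 0.328212


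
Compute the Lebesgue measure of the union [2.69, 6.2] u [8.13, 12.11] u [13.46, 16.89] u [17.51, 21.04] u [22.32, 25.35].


For pairwise disjoint intervals, m(union) = sum of lengths.
= (6.2 - 2.69) + (12.11 - 8.13) + (16.89 - 13.46) + (21.04 - 17.51) + (25.35 - 22.32)
= 3.51 + 3.98 + 3.43 + 3.53 + 3.03
= 17.48


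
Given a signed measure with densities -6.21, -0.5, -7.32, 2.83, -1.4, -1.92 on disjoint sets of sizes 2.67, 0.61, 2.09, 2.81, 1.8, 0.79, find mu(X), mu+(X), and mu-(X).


Step 1: Compute signed measure on each set:
  Set 1: -6.21 * 2.67 = -16.5807
  Set 2: -0.5 * 0.61 = -0.305
  Set 3: -7.32 * 2.09 = -15.2988
  Set 4: 2.83 * 2.81 = 7.9523
  Set 5: -1.4 * 1.8 = -2.52
  Set 6: -1.92 * 0.79 = -1.5168
Step 2: Total signed measure = (-16.5807) + (-0.305) + (-15.2988) + (7.9523) + (-2.52) + (-1.5168)
     = -28.269
Step 3: Positive part mu+(X) = sum of positive contributions = 7.9523
Step 4: Negative part mu-(X) = |sum of negative contributions| = 36.2213


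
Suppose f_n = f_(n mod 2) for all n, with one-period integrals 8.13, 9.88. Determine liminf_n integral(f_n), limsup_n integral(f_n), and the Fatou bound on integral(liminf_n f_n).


The sequence (integral(f_n)) is periodic with period 2, repeating the values 8.13, 9.88 indefinitely.
Step 1: For a periodic sequence, every tail (a_m, a_(m+1), ...) contains all 2 period values infinitely often.
Step 2: Hence inf of every tail = min of the period values = min(8.13, 9.88) = 8.13.
        liminf_n integral(f_n) = sup over m of (inf of tail from m) = 8.13.
Step 3: Similarly sup of every tail = max of the period values = 9.88.
        limsup_n integral(f_n) = 9.88.
Step 4: Fatou's lemma: integral(liminf_n f_n) <= liminf_n integral(f_n) = 8.13.
        So the integral of the pointwise liminf is at most 8.13.


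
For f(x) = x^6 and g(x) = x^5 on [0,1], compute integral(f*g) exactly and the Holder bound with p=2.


Step 1: Exact integral of f*g = integral(x^11, 0, 1) = 1/12
     = 0.083333
Step 2: Holder bound with p=2, q=2:
  ||f||_p = (integral x^12 dx)^(1/2) = (1/13)^(1/2) = 0.27735
  ||g||_q = (integral x^10 dx)^(1/2) = (1/11)^(1/2) = 0.301511
Step 3: Holder bound = ||f||_p * ||g||_q = 0.27735 * 0.301511 = 0.083624
Verification: 0.083333 <= 0.083624 (Holder holds)


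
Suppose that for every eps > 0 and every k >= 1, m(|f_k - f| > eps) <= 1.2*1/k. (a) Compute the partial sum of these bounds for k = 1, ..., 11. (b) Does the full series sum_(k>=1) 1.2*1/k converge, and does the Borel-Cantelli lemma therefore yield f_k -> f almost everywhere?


Step 1: List the terms 1.2*1/k for k = 1 to 11:
  k=1: 1.2
  k=2: 0.6
  k=3: 0.4
  k=4: 0.3
  k=5: 0.24
  k=6: 0.2
  k=7: 0.171429
  k=8: 0.15
  k=9: 0.133333
  k=10: 0.12
  k=11: 0.109091
Step 2: Partial sum = 1.2 + 0.6 + 0.4 + 0.3 + 0.24 + 0.2 + 0.171429 + 0.15 + 0.133333 + 0.12 + 0.109091
     = 3.623853
Step 3: The full series sum_(k>=1) 1.2*1/k diverges (harmonic series, p = 1; a nonzero constant multiple of a divergent series diverges).
Step 4: The (first) Borel-Cantelli lemma requires a summable sequence of measures, so it does not apply here;
        from this bound alone no conclusion about a.e. convergence can be drawn (convergence in measure still
        gives an a.e.-convergent subsequence, but not a.e. convergence of the whole sequence).
Conclusion: series diverges; Borel-Cantelli is inconclusive about a.e. convergence of f_k.


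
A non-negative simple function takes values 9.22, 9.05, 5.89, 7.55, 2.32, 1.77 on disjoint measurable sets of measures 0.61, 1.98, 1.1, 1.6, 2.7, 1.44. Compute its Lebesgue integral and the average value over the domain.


Step 1: Integral = sum(value_i * measure_i)
= 9.22*0.61 + 9.05*1.98 + 5.89*1.1 + 7.55*1.6 + 2.32*2.7 + 1.77*1.44
= 5.6242 + 17.919 + 6.479 + 12.08 + 6.264 + 2.5488
= 50.915
Step 2: Total measure of domain = 0.61 + 1.98 + 1.1 + 1.6 + 2.7 + 1.44 = 9.43
Step 3: Average value = 50.915 / 9.43 = 5.399258


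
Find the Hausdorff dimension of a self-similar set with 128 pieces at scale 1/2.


For a self-similar set with N copies scaled by 1/r:
dim_H = log(N)/log(r) = log(128)/log(2)
= 4.85203/0.693147
= 7


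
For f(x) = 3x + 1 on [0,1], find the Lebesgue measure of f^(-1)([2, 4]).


f^(-1)([2, 4]) = {x : 2 <= 3x + 1 <= 4}
Solving: (2 - 1)/3 <= x <= (4 - 1)/3
= [0.333333, 1]
Intersecting with [0,1]: [0.333333, 1]
Measure = 1 - 0.333333 = 0.666667


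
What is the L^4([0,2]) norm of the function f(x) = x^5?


Step 1: ||f||_4 = (integral_0^2 |x^5|^4 dx)^(1/4)
     = (integral_0^2 x^20 dx)^(1/4)
Step 2: integral_0^2 x^20 dx = [x^21/(21)] from 0 to 2 = 2^21/21
     = 2097152/21 = 99864.380952
Step 3: ||f||_4 = (99864.380952)^(1/4) = 17.776762


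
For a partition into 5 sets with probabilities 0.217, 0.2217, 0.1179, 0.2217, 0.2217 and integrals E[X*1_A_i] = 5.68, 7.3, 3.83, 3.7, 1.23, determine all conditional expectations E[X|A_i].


For each cell A_i: E[X|A_i] = E[X*1_A_i] / P(A_i)
Step 1: E[X|A_1] = 5.68 / 0.217 = 26.175115
Step 2: E[X|A_2] = 7.3 / 0.2217 = 32.927379
Step 3: E[X|A_3] = 3.83 / 0.1179 = 32.485157
Step 4: E[X|A_4] = 3.7 / 0.2217 = 16.68922
Step 5: E[X|A_5] = 1.23 / 0.2217 = 5.548038
Verification: E[X] = sum E[X*1_A_i] = 5.68 + 7.3 + 3.83 + 3.7 + 1.23 = 21.74


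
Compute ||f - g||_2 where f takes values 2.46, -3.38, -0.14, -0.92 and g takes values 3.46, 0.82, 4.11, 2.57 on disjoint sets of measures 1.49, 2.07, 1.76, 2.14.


Step 1: Compute differences f_i - g_i:
  2.46 - 3.46 = -1
  -3.38 - 0.82 = -4.2
  -0.14 - 4.11 = -4.25
  -0.92 - 2.57 = -3.49
Step 2: Compute |diff|^2 * measure for each set:
  |-1|^2 * 1.49 = 1 * 1.49 = 1.49
  |-4.2|^2 * 2.07 = 17.64 * 2.07 = 36.5148
  |-4.25|^2 * 1.76 = 18.0625 * 1.76 = 31.79
  |-3.49|^2 * 2.14 = 12.1801 * 2.14 = 26.065414
Step 3: Sum = 95.860214
Step 4: ||f-g||_2 = (95.860214)^(1/2) = 9.790823


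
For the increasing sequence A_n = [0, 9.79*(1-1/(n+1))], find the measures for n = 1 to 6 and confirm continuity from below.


By continuity of measure from below: if A_n increases to A, then m(A_n) -> m(A).
Here A = [0, 9.79], so m(A) = 9.79
Step 1: a_1 = 9.79*(1 - 1/2) = 4.895, m(A_1) = 4.895
Step 2: a_2 = 9.79*(1 - 1/3) = 6.5267, m(A_2) = 6.5267
Step 3: a_3 = 9.79*(1 - 1/4) = 7.3425, m(A_3) = 7.3425
Step 4: a_4 = 9.79*(1 - 1/5) = 7.832, m(A_4) = 7.832
Step 5: a_5 = 9.79*(1 - 1/6) = 8.1583, m(A_5) = 8.1583
Step 6: a_6 = 9.79*(1 - 1/7) = 8.3914, m(A_6) = 8.3914
Limit: m(A_n) -> m([0,9.79]) = 9.79


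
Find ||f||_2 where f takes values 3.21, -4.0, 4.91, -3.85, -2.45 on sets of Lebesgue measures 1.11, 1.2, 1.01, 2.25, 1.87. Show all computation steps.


Step 1: Compute |f_i|^2 for each value:
  |3.21|^2 = 10.3041
  |-4.0|^2 = 16
  |4.91|^2 = 24.1081
  |-3.85|^2 = 14.8225
  |-2.45|^2 = 6.0025
Step 2: Multiply by measures and sum:
  10.3041 * 1.11 = 11.437551
  16 * 1.2 = 19.2
  24.1081 * 1.01 = 24.349181
  14.8225 * 2.25 = 33.350625
  6.0025 * 1.87 = 11.224675
Sum = 11.437551 + 19.2 + 24.349181 + 33.350625 + 11.224675 = 99.562032
Step 3: Take the p-th root:
||f||_2 = (99.562032)^(1/2) = 9.978078


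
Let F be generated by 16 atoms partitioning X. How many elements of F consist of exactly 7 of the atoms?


Each element of F is a union of some subset of the 16 atoms.
Elements that are unions of exactly 7 atoms correspond to 7-element subsets of the 16 atoms.
Count = C(16, 7) = 16! / (7! * 9!) = 11440.


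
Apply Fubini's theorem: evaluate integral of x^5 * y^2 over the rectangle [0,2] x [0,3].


By Fubini's theorem, the double integral factors as a product of single integrals:
Step 1: integral_0^2 x^5 dx = [x^6/6] from 0 to 2
     = 2^6/6 = 10.666667
Step 2: integral_0^3 y^2 dy = [y^3/3] from 0 to 3
     = 3^3/3 = 9
Step 3: Double integral = 10.666667 * 9 = 96


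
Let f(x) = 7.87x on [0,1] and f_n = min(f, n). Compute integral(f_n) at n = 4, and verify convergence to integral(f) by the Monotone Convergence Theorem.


f(x) = 7.87x on [0,1]; f_n(x) = min(7.87x, n). At n = 4:
Step 1: f(x) reaches 4 at x = 4/7.87 = 0.508259
Step 2: integral(f_4) = integral(7.87x, 0, 0.508259) + integral(4, 0.508259, 1)
       = 7.87*0.508259^2/2 + 4*(1 - 0.508259)
       = 1.016518 + 1.966963
       = 2.983482
Step 3: As n -> infinity, f_n increases to f, so by MCT integral(f_n) -> integral(f) = 7.87/2 = 3.935.
Convergence: integral(f_4) = 2.983482 -> 3.935 as n -> infinity


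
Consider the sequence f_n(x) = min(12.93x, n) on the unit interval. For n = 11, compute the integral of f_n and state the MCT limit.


f(x) = 12.93x on [0,1]; f_n(x) = min(12.93x, n). At n = 11:
Step 1: f(x) reaches 11 at x = 11/12.93 = 0.850735
Step 2: integral(f_11) = integral(12.93x, 0, 0.850735) + integral(11, 0.850735, 1)
       = 12.93*0.850735^2/2 + 11*(1 - 0.850735)
       = 4.679041 + 1.641918
       = 6.320959
Step 3: As n -> infinity, f_n increases to f, so by MCT integral(f_n) -> integral(f) = 12.93/2 = 6.465.
Convergence: integral(f_11) = 6.320959 -> 6.465 as n -> infinity


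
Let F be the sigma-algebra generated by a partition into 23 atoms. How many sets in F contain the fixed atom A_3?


Each element of F is a union of some subset S of the 23 atoms.
The element contains A_3 iff A_3 is in S.
So we count subsets S of {A_1,...,A_23} with A_3 in S: choose freely among the other 22 atoms.
Count = 2^(23-1) = 2^22 = 4194304.


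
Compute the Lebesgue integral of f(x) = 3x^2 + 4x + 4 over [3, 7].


The Lebesgue integral of a Riemann-integrable function agrees with the Riemann integral.
Antiderivative F(x) = (3/3)x^3 + (4/2)x^2 + 4x
F(7) = (3/3)*7^3 + (4/2)*7^2 + 4*7
     = (3/3)*343 + (4/2)*49 + 4*7
     = 343 + 98 + 28
     = 469
F(3) = 57
Integral = F(7) - F(3) = 469 - 57 = 412


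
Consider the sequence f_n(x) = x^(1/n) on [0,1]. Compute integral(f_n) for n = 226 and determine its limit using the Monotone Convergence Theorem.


At n = 226: f_226(x) = x^(1/226).
Step 1: integral(x^(1/226), 0, 1) = [x^(1/226+1) / (1/226+1)] from 0 to 1
     = 1 / (1/226 + 1) = 1 / ((226+1)/226) = 226/(226+1)
     = 226/227 = 0.995595
Step 2: As n -> infinity, f_n(x) = x^(1/n) -> 1 for x in (0,1], and f_n is increasing in n.
By MCT, lim_n integral(f_n) = integral(lim_n f_n) = integral(1, 0, 1) = 1.
Step 3: Verify convergence: 226/227 = 0.995595 -> 1


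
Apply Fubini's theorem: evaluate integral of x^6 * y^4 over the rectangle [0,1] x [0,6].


By Fubini's theorem, the double integral factors as a product of single integrals:
Step 1: integral_0^1 x^6 dx = [x^7/7] from 0 to 1
     = 1^7/7 = 0.142857
Step 2: integral_0^6 y^4 dy = [y^5/5] from 0 to 6
     = 6^5/5 = 1555.2
Step 3: Double integral = 0.142857 * 1555.2 = 222.171429


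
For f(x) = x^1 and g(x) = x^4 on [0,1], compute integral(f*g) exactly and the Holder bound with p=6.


Step 1: Exact integral of f*g = integral(x^5, 0, 1) = 1/6
     = 0.166667
Step 2: Holder bound with p=6, q=1.2:
  ||f||_p = (integral x^6 dx)^(1/6) = (1/7)^(1/6) = 0.72302
  ||g||_q = (integral x^4.8 dx)^(1/1.2) = (1/5.8)^(1/1.2) = 0.231105
Step 3: Holder bound = ||f||_p * ||g||_q = 0.72302 * 0.231105 = 0.167094
Verification: 0.166667 <= 0.167094 (Holder holds)


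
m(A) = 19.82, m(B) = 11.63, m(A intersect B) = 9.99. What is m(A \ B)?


m(A \ B) = m(A) - m(A n B)
= 19.82 - 9.99
= 9.83


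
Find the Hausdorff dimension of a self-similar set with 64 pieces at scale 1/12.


For a self-similar set with N copies scaled by 1/r:
dim_H = log(N)/log(r) = log(64)/log(12)
= 4.158883/2.484907
= 1.673658


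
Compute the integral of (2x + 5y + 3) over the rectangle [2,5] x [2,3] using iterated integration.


By Fubini, integrate in x first, then y.
Step 1: Fix y, integrate over x in [2,5]:
  integral(2x + 5y + 3, x=2..5)
  = 2*(5^2 - 2^2)/2 + (5y + 3)*(5 - 2)
  = 21 + (5y + 3)*3
  = 21 + 15y + 9
  = 30 + 15y
Step 2: Integrate over y in [2,3]:
  integral(30 + 15y, y=2..3)
  = 30*1 + 15*(3^2 - 2^2)/2
  = 30 + 37.5
  = 67.5


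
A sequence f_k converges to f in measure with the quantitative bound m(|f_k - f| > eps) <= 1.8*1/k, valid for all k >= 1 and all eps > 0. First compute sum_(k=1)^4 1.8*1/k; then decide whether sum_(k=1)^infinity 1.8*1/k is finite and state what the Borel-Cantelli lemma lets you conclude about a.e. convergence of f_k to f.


Step 1: List the terms 1.8*1/k for k = 1 to 4:
  k=1: 1.8
  k=2: 0.9
  k=3: 0.6
  k=4: 0.45
Step 2: Partial sum = 1.8 + 0.9 + 0.6 + 0.45
     = 3.75
Step 3: The full series sum_(k>=1) 1.8*1/k diverges (harmonic series, p = 1; a nonzero constant multiple of a divergent series diverges).
Step 4: The (first) Borel-Cantelli lemma requires a summable sequence of measures, so it does not apply here;
        from this bound alone no conclusion about a.e. convergence can be drawn (convergence in measure still
        gives an a.e.-convergent subsequence, but not a.e. convergence of the whole sequence).
Conclusion: series diverges; Borel-Cantelli is inconclusive about a.e. convergence of f_k.


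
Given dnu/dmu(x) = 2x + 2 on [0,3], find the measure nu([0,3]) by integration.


nu(A) = integral_A (dnu/dmu) dmu = integral_0^3 (2x + 2) dx
Step 1: Antiderivative F(x) = (2/2)x^2 + 2x
Step 2: F(3) = (2/2)*3^2 + 2*3 = 9 + 6 = 15
Step 3: F(0) = (2/2)*0^2 + 2*0 = 0.0 + 0 = 0.0
Step 4: nu([0,3]) = F(3) - F(0) = 15 - 0.0 = 15


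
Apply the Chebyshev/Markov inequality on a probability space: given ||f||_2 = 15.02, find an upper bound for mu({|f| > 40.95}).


Chebyshev/Markov inequality: mu(|f| > eps) <= (||f||_p / eps)^p
Step 1: ||f||_2 / eps = 15.02 / 40.95 = 0.366789
Step 2: Raise to power p = 2:
  (0.366789)^2 = 0.134534
Step 3: Therefore mu(|f| > 40.95) <= 0.134534


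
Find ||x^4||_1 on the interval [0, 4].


Step 1: ||f||_1 = (integral_0^4 |x^4|^1 dx)^(1/1)
     = (integral_0^4 x^4 dx)^(1/1)
Step 2: integral_0^4 x^4 dx = [x^5/(5)] from 0 to 4 = 4^5/5
     = 1024/5 = 204.8
Step 3: ||f||_1 = (204.8)^(1/1) = 204.8


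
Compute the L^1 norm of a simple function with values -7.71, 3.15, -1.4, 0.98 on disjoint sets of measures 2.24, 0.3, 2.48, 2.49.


Step 1: Compute |f_i|^1 for each value:
  |-7.71|^1 = 7.71
  |3.15|^1 = 3.15
  |-1.4|^1 = 1.4
  |0.98|^1 = 0.98
Step 2: Multiply by measures and sum:
  7.71 * 2.24 = 17.2704
  3.15 * 0.3 = 0.945
  1.4 * 2.48 = 3.472
  0.98 * 2.49 = 2.4402
Sum = 17.2704 + 0.945 + 3.472 + 2.4402 = 24.1276
Step 3: Take the p-th root:
||f||_1 = (24.1276)^(1/1) = 24.1276


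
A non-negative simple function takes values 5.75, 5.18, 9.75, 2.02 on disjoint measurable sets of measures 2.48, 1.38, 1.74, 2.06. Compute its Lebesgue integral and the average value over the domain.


Step 1: Integral = sum(value_i * measure_i)
= 5.75*2.48 + 5.18*1.38 + 9.75*1.74 + 2.02*2.06
= 14.26 + 7.1484 + 16.965 + 4.1612
= 42.5346
Step 2: Total measure of domain = 2.48 + 1.38 + 1.74 + 2.06 = 7.66
Step 3: Average value = 42.5346 / 7.66 = 5.55282


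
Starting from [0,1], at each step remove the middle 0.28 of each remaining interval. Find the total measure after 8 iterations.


Step 1: At each step, fraction remaining = 1 - 0.28 = 0.72
Step 2: After 8 steps, measure = (0.72)^8
Result = 0.07222


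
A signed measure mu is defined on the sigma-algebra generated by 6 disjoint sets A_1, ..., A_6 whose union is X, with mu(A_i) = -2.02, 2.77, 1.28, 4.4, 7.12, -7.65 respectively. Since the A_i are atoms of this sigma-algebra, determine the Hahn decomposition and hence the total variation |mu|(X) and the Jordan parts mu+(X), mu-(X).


Step 1: Every measurable set is a union of atoms (the cells / points), so a Hahn decomposition is
  obtained by grouping atoms by sign: P = union of atoms with mu > 0, N = union of the remaining atoms.
  Atoms in P (indices): 2, 3, 4, 5;  atoms in N (indices): 1, 6
  Positive values: 2.77, 1.28, 4.4, 7.12
  Negative values: -2.02, -7.65
Step 2: mu+(X) = mu(P) = sum of positive atom values = 15.57
Step 3: mu-(X) = -mu(N) = sum of |negative atom values| = 9.67
Step 4: |mu|(X) = mu+(X) + mu-(X) = 15.57 + 9.67 = 25.24


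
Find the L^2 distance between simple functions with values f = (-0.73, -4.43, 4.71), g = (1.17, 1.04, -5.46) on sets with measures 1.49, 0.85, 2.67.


Step 1: Compute differences f_i - g_i:
  -0.73 - 1.17 = -1.9
  -4.43 - 1.04 = -5.47
  4.71 - -5.46 = 10.17
Step 2: Compute |diff|^2 * measure for each set:
  |-1.9|^2 * 1.49 = 3.61 * 1.49 = 5.3789
  |-5.47|^2 * 0.85 = 29.9209 * 0.85 = 25.432765
  |10.17|^2 * 2.67 = 103.4289 * 2.67 = 276.155163
Step 3: Sum = 306.966828
Step 4: ||f-g||_2 = (306.966828)^(1/2) = 17.520469


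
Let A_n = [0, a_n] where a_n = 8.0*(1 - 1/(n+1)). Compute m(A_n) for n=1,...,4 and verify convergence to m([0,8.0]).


By continuity of measure from below: if A_n increases to A, then m(A_n) -> m(A).
Here A = [0, 8.0], so m(A) = 8
Step 1: a_1 = 8.0*(1 - 1/2) = 4, m(A_1) = 4
Step 2: a_2 = 8.0*(1 - 1/3) = 5.3333, m(A_2) = 5.3333
Step 3: a_3 = 8.0*(1 - 1/4) = 6, m(A_3) = 6
Step 4: a_4 = 8.0*(1 - 1/5) = 6.4, m(A_4) = 6.4
Limit: m(A_n) -> m([0,8.0]) = 8


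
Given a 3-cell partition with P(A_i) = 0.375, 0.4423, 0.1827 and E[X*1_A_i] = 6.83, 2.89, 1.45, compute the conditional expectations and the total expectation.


For each cell A_i: E[X|A_i] = E[X*1_A_i] / P(A_i)
Step 1: E[X|A_1] = 6.83 / 0.375 = 18.213333
Step 2: E[X|A_2] = 2.89 / 0.4423 = 6.534027
Step 3: E[X|A_3] = 1.45 / 0.1827 = 7.936508
Verification: E[X] = sum E[X*1_A_i] = 6.83 + 2.89 + 1.45 = 11.17


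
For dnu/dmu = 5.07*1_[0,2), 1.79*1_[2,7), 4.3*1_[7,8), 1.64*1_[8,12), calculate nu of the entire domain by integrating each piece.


Integrate each piece of the Radon-Nikodym derivative:
Step 1: integral_0^2 5.07 dx = 5.07*(2-0) = 5.07*2 = 10.14
Step 2: integral_2^7 1.79 dx = 1.79*(7-2) = 1.79*5 = 8.95
Step 3: integral_7^8 4.3 dx = 4.3*(8-7) = 4.3*1 = 4.3
Step 4: integral_8^12 1.64 dx = 1.64*(12-8) = 1.64*4 = 6.56
Total: 10.14 + 8.95 + 4.3 + 6.56 = 29.95


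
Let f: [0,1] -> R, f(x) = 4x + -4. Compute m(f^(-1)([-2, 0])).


f^(-1)([-2, 0]) = {x : -2 <= 4x + -4 <= 0}
Solving: (-2 - -4)/4 <= x <= (0 - -4)/4
= [0.5, 1]
Intersecting with [0,1]: [0.5, 1]
Measure = 1 - 0.5 = 0.5


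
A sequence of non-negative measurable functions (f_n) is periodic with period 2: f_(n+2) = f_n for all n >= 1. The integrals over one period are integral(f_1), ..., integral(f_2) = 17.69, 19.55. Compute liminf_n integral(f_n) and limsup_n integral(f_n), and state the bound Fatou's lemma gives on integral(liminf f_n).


The sequence (integral(f_n)) is periodic with period 2, repeating the values 17.69, 19.55 indefinitely.
Step 1: For a periodic sequence, every tail (a_m, a_(m+1), ...) contains all 2 period values infinitely often.
Step 2: Hence inf of every tail = min of the period values = min(17.69, 19.55) = 17.69.
        liminf_n integral(f_n) = sup over m of (inf of tail from m) = 17.69.
Step 3: Similarly sup of every tail = max of the period values = 19.55.
        limsup_n integral(f_n) = 19.55.
Step 4: Fatou's lemma: integral(liminf_n f_n) <= liminf_n integral(f_n) = 17.69.
        So the integral of the pointwise liminf is at most 17.69.


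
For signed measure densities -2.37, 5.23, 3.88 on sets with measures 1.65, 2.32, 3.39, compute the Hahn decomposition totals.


Step 1: Compute signed measure on each set:
  Set 1: -2.37 * 1.65 = -3.9105
  Set 2: 5.23 * 2.32 = 12.1336
  Set 3: 3.88 * 3.39 = 13.1532
Step 2: Total signed measure = (-3.9105) + (12.1336) + (13.1532)
     = 21.3763
Step 3: Positive part mu+(X) = sum of positive contributions = 25.2868
Step 4: Negative part mu-(X) = |sum of negative contributions| = 3.9105


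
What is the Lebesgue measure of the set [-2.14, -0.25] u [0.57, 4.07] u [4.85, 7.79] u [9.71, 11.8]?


For pairwise disjoint intervals, m(union) = sum of lengths.
= (-0.25 - -2.14) + (4.07 - 0.57) + (7.79 - 4.85) + (11.8 - 9.71)
= 1.89 + 3.5 + 2.94 + 2.09
= 10.42


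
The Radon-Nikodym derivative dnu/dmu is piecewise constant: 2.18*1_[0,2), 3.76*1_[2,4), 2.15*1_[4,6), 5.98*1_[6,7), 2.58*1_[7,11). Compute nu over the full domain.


Integrate each piece of the Radon-Nikodym derivative:
Step 1: integral_0^2 2.18 dx = 2.18*(2-0) = 2.18*2 = 4.36
Step 2: integral_2^4 3.76 dx = 3.76*(4-2) = 3.76*2 = 7.52
Step 3: integral_4^6 2.15 dx = 2.15*(6-4) = 2.15*2 = 4.3
Step 4: integral_6^7 5.98 dx = 5.98*(7-6) = 5.98*1 = 5.98
Step 5: integral_7^11 2.58 dx = 2.58*(11-7) = 2.58*4 = 10.32
Total: 4.36 + 7.52 + 4.3 + 5.98 + 10.32 = 32.48


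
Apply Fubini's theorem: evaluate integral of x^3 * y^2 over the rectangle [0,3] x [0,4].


By Fubini's theorem, the double integral factors as a product of single integrals:
Step 1: integral_0^3 x^3 dx = [x^4/4] from 0 to 3
     = 3^4/4 = 20.25
Step 2: integral_0^4 y^2 dy = [y^3/3] from 0 to 4
     = 4^3/3 = 21.333333
Step 3: Double integral = 20.25 * 21.333333 = 432


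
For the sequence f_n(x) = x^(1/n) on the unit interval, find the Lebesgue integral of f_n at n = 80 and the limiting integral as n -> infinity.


At n = 80: f_80(x) = x^(1/80).
Step 1: integral(x^(1/80), 0, 1) = [x^(1/80+1) / (1/80+1)] from 0 to 1
     = 1 / (1/80 + 1) = 1 / ((80+1)/80) = 80/(80+1)
     = 80/81 = 0.987654
Step 2: As n -> infinity, f_n(x) = x^(1/n) -> 1 for x in (0,1], and f_n is increasing in n.
By MCT, lim_n integral(f_n) = integral(lim_n f_n) = integral(1, 0, 1) = 1.
Step 3: Verify convergence: 80/81 = 0.987654 -> 1


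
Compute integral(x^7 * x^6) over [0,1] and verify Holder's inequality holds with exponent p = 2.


Step 1: Exact integral of f*g = integral(x^13, 0, 1) = 1/14
     = 0.071429
Step 2: Holder bound with p=2, q=2:
  ||f||_p = (integral x^14 dx)^(1/2) = (1/15)^(1/2) = 0.258199
  ||g||_q = (integral x^12 dx)^(1/2) = (1/13)^(1/2) = 0.27735
Step 3: Holder bound = ||f||_p * ||g||_q = 0.258199 * 0.27735 = 0.071611
Verification: 0.071429 <= 0.071611 (Holder holds)


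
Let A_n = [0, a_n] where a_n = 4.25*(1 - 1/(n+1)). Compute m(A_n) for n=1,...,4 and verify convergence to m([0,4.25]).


By continuity of measure from below: if A_n increases to A, then m(A_n) -> m(A).
Here A = [0, 4.25], so m(A) = 4.25
Step 1: a_1 = 4.25*(1 - 1/2) = 2.125, m(A_1) = 2.125
Step 2: a_2 = 4.25*(1 - 1/3) = 2.8333, m(A_2) = 2.8333
Step 3: a_3 = 4.25*(1 - 1/4) = 3.1875, m(A_3) = 3.1875
Step 4: a_4 = 4.25*(1 - 1/5) = 3.4, m(A_4) = 3.4
Limit: m(A_n) -> m([0,4.25]) = 4.25


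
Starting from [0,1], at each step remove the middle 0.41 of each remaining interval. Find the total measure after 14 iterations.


Step 1: At each step, fraction remaining = 1 - 0.41 = 0.59
Step 2: After 14 steps, measure = (0.59)^14
Result = 6.193386e-04


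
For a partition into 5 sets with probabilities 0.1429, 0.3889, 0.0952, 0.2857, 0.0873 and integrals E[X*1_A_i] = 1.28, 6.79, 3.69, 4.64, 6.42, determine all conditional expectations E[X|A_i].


For each cell A_i: E[X|A_i] = E[X*1_A_i] / P(A_i)
Step 1: E[X|A_1] = 1.28 / 0.1429 = 8.957313
Step 2: E[X|A_2] = 6.79 / 0.3889 = 17.459501
Step 3: E[X|A_3] = 3.69 / 0.0952 = 38.760504
Step 4: E[X|A_4] = 4.64 / 0.2857 = 16.240812
Step 5: E[X|A_5] = 6.42 / 0.0873 = 73.539519
Verification: E[X] = sum E[X*1_A_i] = 1.28 + 6.79 + 3.69 + 4.64 + 6.42 = 22.82


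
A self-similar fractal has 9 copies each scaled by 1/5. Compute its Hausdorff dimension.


For a self-similar set with N copies scaled by 1/r:
dim_H = log(N)/log(r) = log(9)/log(5)
= 2.197225/1.609438
= 1.365212


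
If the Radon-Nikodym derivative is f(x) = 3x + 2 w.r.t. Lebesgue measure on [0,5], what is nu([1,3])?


nu(A) = integral_A (dnu/dmu) dmu = integral_1^3 (3x + 2) dx
Step 1: Antiderivative F(x) = (3/2)x^2 + 2x
Step 2: F(3) = (3/2)*3^2 + 2*3 = 13.5 + 6 = 19.5
Step 3: F(1) = (3/2)*1^2 + 2*1 = 1.5 + 2 = 3.5
Step 4: nu([1,3]) = F(3) - F(1) = 19.5 - 3.5 = 16


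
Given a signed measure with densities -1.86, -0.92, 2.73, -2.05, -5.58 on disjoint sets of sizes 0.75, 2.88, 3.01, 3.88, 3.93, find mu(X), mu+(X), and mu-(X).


Step 1: Compute signed measure on each set:
  Set 1: -1.86 * 0.75 = -1.395
  Set 2: -0.92 * 2.88 = -2.6496
  Set 3: 2.73 * 3.01 = 8.2173
  Set 4: -2.05 * 3.88 = -7.954
  Set 5: -5.58 * 3.93 = -21.9294
Step 2: Total signed measure = (-1.395) + (-2.6496) + (8.2173) + (-7.954) + (-21.9294)
     = -25.7107
Step 3: Positive part mu+(X) = sum of positive contributions = 8.2173
Step 4: Negative part mu-(X) = |sum of negative contributions| = 33.928


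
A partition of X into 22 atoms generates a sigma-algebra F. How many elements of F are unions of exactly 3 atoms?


Each element of F is a union of some subset of the 22 atoms.
Elements that are unions of exactly 3 atoms correspond to 3-element subsets of the 22 atoms.
Count = C(22, 3) = 22! / (3! * 19!) = 1540.


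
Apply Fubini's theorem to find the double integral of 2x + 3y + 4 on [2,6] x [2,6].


By Fubini, integrate in x first, then y.
Step 1: Fix y, integrate over x in [2,6]:
  integral(2x + 3y + 4, x=2..6)
  = 2*(6^2 - 2^2)/2 + (3y + 4)*(6 - 2)
  = 32 + (3y + 4)*4
  = 32 + 12y + 16
  = 48 + 12y
Step 2: Integrate over y in [2,6]:
  integral(48 + 12y, y=2..6)
  = 48*4 + 12*(6^2 - 2^2)/2
  = 192 + 192
  = 384


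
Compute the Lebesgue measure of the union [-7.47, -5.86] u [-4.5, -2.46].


For pairwise disjoint intervals, m(union) = sum of lengths.
= (-5.86 - -7.47) + (-2.46 - -4.5)
= 1.61 + 2.04
= 3.65


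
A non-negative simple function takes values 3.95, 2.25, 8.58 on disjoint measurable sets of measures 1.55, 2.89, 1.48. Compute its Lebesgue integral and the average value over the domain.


Step 1: Integral = sum(value_i * measure_i)
= 3.95*1.55 + 2.25*2.89 + 8.58*1.48
= 6.1225 + 6.5025 + 12.6984
= 25.3234
Step 2: Total measure of domain = 1.55 + 2.89 + 1.48 = 5.92
Step 3: Average value = 25.3234 / 5.92 = 4.277601


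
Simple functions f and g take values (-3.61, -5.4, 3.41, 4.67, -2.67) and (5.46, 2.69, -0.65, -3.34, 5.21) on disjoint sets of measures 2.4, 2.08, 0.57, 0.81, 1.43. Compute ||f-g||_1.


Step 1: Compute differences f_i - g_i:
  -3.61 - 5.46 = -9.07
  -5.4 - 2.69 = -8.09
  3.41 - -0.65 = 4.06
  4.67 - -3.34 = 8.01
  -2.67 - 5.21 = -7.88
Step 2: Compute |diff|^1 * measure for each set:
  |-9.07|^1 * 2.4 = 9.07 * 2.4 = 21.768
  |-8.09|^1 * 2.08 = 8.09 * 2.08 = 16.8272
  |4.06|^1 * 0.57 = 4.06 * 0.57 = 2.3142
  |8.01|^1 * 0.81 = 8.01 * 0.81 = 6.4881
  |-7.88|^1 * 1.43 = 7.88 * 1.43 = 11.2684
Step 3: Sum = 58.6659
Step 4: ||f-g||_1 = (58.6659)^(1/1) = 58.6659


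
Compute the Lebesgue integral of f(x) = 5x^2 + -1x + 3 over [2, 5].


The Lebesgue integral of a Riemann-integrable function agrees with the Riemann integral.
Antiderivative F(x) = (5/3)x^3 + (-1/2)x^2 + 3x
F(5) = (5/3)*5^3 + (-1/2)*5^2 + 3*5
     = (5/3)*125 + (-1/2)*25 + 3*5
     = 208.333333 + -12.5 + 15
     = 210.833333
F(2) = 17.333333
Integral = F(5) - F(2) = 210.833333 - 17.333333 = 193.5


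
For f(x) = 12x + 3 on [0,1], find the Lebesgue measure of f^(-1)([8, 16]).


f^(-1)([8, 16]) = {x : 8 <= 12x + 3 <= 16}
Solving: (8 - 3)/12 <= x <= (16 - 3)/12
= [0.416667, 1.083333]
Intersecting with [0,1]: [0.416667, 1]
Measure = 1 - 0.416667 = 0.583333


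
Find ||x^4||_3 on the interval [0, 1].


Step 1: ||f||_3 = (integral_0^1 |x^4|^3 dx)^(1/3)
     = (integral_0^1 x^12 dx)^(1/3)
Step 2: integral_0^1 x^12 dx = [x^13/(13)] from 0 to 1 = 1^13/13
     = 1/13 = 0.076923
Step 3: ||f||_3 = (0.076923)^(1/3) = 0.42529


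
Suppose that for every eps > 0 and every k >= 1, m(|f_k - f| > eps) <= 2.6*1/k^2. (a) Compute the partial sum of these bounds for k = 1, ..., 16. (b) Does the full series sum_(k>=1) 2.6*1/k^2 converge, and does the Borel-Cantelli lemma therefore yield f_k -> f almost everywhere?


Step 1: List the terms 2.6*1/k^2 for k = 1 to 16:
  k=1: 2.6
  k=2: 0.65
  k=3: 0.288889
  k=4: 0.1625
  k=5: 0.104
  k=6: 0.072222
  k=7: 0.053061
  k=8: 0.040625
  k=9: 0.032099
  k=10: 0.026
  k=11: 0.021488
  k=12: 0.018056
  k=13: 0.015385
  k=14: 0.013265
  k=15: 0.011556
  k=16: 0.010156
Step 2: Partial sum = 2.6 + 0.65 + 0.288889 + 0.1625 + 0.104 + 0.072222 + 0.053061 + 0.040625 + 0.032099 + 0.026 + 0.021488 + 0.018056 + 0.015385 + 0.013265 + 0.011556 + 0.010156
     = 4.119301
Step 3: The full series sum_(k>=1) 2.6*1/k^2 converges (p-series with p = 2 > 1; a constant multiple of a convergent series converges).
Step 4: Fix eps > 0. Since sum_k m(|f_k - f| > eps) < infinity, the Borel-Cantelli lemma gives
        m(limsup_k {|f_k - f| > eps}) = 0, i.e. for a.e. x, |f_k(x) - f(x)| <= eps for all large k.
        Applying this with eps = 1/j for j = 1, 2, ... and intersecting the countably many full-measure sets,
        for a.e. x we get limsup_k |f_k(x) - f(x)| <= 1/j for every j, hence f_k -> f almost everywhere.
Conclusion: series converges; Borel-Cantelli yields f_k -> f a.e.


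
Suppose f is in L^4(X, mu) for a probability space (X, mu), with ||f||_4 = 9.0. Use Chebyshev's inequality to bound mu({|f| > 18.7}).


Chebyshev/Markov inequality: mu(|f| > eps) <= (||f||_p / eps)^p
Step 1: ||f||_4 / eps = 9.0 / 18.7 = 0.481283
Step 2: Raise to power p = 4:
  (0.481283)^4 = 0.053654
Step 3: Therefore mu(|f| > 18.7) <= 0.053654


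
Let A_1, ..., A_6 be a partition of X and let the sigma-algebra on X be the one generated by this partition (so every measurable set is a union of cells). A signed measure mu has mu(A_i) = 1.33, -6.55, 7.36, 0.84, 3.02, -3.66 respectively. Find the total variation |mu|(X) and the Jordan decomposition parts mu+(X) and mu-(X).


Step 1: Every measurable set is a union of atoms (the cells / points), so a Hahn decomposition is
  obtained by grouping atoms by sign: P = union of atoms with mu > 0, N = union of the remaining atoms.
  Atoms in P (indices): 1, 3, 4, 5;  atoms in N (indices): 2, 6
  Positive values: 1.33, 7.36, 0.84, 3.02
  Negative values: -6.55, -3.66
Step 2: mu+(X) = mu(P) = sum of positive atom values = 12.55
Step 3: mu-(X) = -mu(N) = sum of |negative atom values| = 10.21
Step 4: |mu|(X) = mu+(X) + mu-(X) = 12.55 + 10.21 = 22.76


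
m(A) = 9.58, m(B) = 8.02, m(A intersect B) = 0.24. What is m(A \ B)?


m(A \ B) = m(A) - m(A n B)
= 9.58 - 0.24
= 9.34


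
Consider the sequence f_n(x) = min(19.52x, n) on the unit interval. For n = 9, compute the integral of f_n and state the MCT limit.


f(x) = 19.52x on [0,1]; f_n(x) = min(19.52x, n). At n = 9:
Step 1: f(x) reaches 9 at x = 9/19.52 = 0.461066
Step 2: integral(f_9) = integral(19.52x, 0, 0.461066) + integral(9, 0.461066, 1)
       = 19.52*0.461066^2/2 + 9*(1 - 0.461066)
       = 2.074795 + 4.85041
       = 6.925205
Step 3: As n -> infinity, f_n increases to f, so by MCT integral(f_n) -> integral(f) = 19.52/2 = 9.76.
Convergence: integral(f_9) = 6.925205 -> 9.76 as n -> infinity


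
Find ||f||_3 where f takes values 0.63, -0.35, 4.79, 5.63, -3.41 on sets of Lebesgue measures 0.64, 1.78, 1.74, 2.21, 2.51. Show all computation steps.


Step 1: Compute |f_i|^3 for each value:
  |0.63|^3 = 0.250047
  |-0.35|^3 = 0.042875
  |4.79|^3 = 109.902239
  |5.63|^3 = 178.453547
  |-3.41|^3 = 39.651821
Step 2: Multiply by measures and sum:
  0.250047 * 0.64 = 0.16003
  0.042875 * 1.78 = 0.076317
  109.902239 * 1.74 = 191.229896
  178.453547 * 2.21 = 394.382339
  39.651821 * 2.51 = 99.526071
Sum = 0.16003 + 0.076317 + 191.229896 + 394.382339 + 99.526071 = 685.374653
Step 3: Take the p-th root:
||f||_3 = (685.374653)^(1/3) = 8.816767


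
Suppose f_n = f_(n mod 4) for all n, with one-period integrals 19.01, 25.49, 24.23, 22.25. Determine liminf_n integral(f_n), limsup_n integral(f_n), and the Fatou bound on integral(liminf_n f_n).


The sequence (integral(f_n)) is periodic with period 4, repeating the values 19.01, 25.49, 24.23, 22.25 indefinitely.
Step 1: For a periodic sequence, every tail (a_m, a_(m+1), ...) contains all 4 period values infinitely often.
Step 2: Hence inf of every tail = min of the period values = min(19.01, 25.49, 24.23, 22.25) = 19.01.
        liminf_n integral(f_n) = sup over m of (inf of tail from m) = 19.01.
Step 3: Similarly sup of every tail = max of the period values = 25.49.
        limsup_n integral(f_n) = 25.49.
Step 4: Fatou's lemma: integral(liminf_n f_n) <= liminf_n integral(f_n) = 19.01.
        So the integral of the pointwise liminf is at most 19.01.


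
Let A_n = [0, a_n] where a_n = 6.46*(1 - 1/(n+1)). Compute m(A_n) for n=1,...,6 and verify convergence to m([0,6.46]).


By continuity of measure from below: if A_n increases to A, then m(A_n) -> m(A).
Here A = [0, 6.46], so m(A) = 6.46
Step 1: a_1 = 6.46*(1 - 1/2) = 3.23, m(A_1) = 3.23
Step 2: a_2 = 6.46*(1 - 1/3) = 4.3067, m(A_2) = 4.3067
Step 3: a_3 = 6.46*(1 - 1/4) = 4.845, m(A_3) = 4.845
Step 4: a_4 = 6.46*(1 - 1/5) = 5.168, m(A_4) = 5.168
Step 5: a_5 = 6.46*(1 - 1/6) = 5.3833, m(A_5) = 5.3833
Step 6: a_6 = 6.46*(1 - 1/7) = 5.5371, m(A_6) = 5.5371
Limit: m(A_n) -> m([0,6.46]) = 6.46


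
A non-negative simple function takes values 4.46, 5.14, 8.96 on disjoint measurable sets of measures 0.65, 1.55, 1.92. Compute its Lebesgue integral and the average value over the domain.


Step 1: Integral = sum(value_i * measure_i)
= 4.46*0.65 + 5.14*1.55 + 8.96*1.92
= 2.899 + 7.967 + 17.2032
= 28.0692
Step 2: Total measure of domain = 0.65 + 1.55 + 1.92 = 4.12
Step 3: Average value = 28.0692 / 4.12 = 6.812913


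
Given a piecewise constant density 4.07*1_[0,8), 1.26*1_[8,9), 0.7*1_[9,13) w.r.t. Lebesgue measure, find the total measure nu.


Integrate each piece of the Radon-Nikodym derivative:
Step 1: integral_0^8 4.07 dx = 4.07*(8-0) = 4.07*8 = 32.56
Step 2: integral_8^9 1.26 dx = 1.26*(9-8) = 1.26*1 = 1.26
Step 3: integral_9^13 0.7 dx = 0.7*(13-9) = 0.7*4 = 2.8
Total: 32.56 + 1.26 + 2.8 = 36.62


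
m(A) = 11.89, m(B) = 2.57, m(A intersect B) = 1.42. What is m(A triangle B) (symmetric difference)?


m(A Delta B) = m(A) + m(B) - 2*m(A n B)
= 11.89 + 2.57 - 2*1.42
= 11.89 + 2.57 - 2.84
= 11.62


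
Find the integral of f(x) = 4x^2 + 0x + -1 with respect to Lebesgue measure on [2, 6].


The Lebesgue integral of a Riemann-integrable function agrees with the Riemann integral.
Antiderivative F(x) = (4/3)x^3 + (0/2)x^2 + -1x
F(6) = (4/3)*6^3 + (0/2)*6^2 + -1*6
     = (4/3)*216 + (0/2)*36 + -1*6
     = 288 + 0.0 + -6
     = 282
F(2) = 8.666667
Integral = F(6) - F(2) = 282 - 8.666667 = 273.333333


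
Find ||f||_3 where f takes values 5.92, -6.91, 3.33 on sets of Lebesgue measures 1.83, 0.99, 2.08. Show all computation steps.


Step 1: Compute |f_i|^3 for each value:
  |5.92|^3 = 207.474688
  |-6.91|^3 = 329.939371
  |3.33|^3 = 36.926037
Step 2: Multiply by measures and sum:
  207.474688 * 1.83 = 379.678679
  329.939371 * 0.99 = 326.639977
  36.926037 * 2.08 = 76.806157
Sum = 379.678679 + 326.639977 + 76.806157 = 783.124813
Step 3: Take the p-th root:
||f||_3 = (783.124813)^(1/3) = 9.21744


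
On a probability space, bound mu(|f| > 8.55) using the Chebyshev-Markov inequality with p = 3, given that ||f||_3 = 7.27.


Chebyshev/Markov inequality: mu(|f| > eps) <= (||f||_p / eps)^p
Step 1: ||f||_3 / eps = 7.27 / 8.55 = 0.850292
Step 2: Raise to power p = 3:
  (0.850292)^3 = 0.614759
Step 3: Therefore mu(|f| > 8.55) <= 0.614759


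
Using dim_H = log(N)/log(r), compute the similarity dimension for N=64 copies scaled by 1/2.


For a self-similar set with N copies scaled by 1/r:
dim_H = log(N)/log(r) = log(64)/log(2)
= 4.158883/0.693147
= 6


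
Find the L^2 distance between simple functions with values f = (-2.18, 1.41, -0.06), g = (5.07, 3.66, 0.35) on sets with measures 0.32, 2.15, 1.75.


Step 1: Compute differences f_i - g_i:
  -2.18 - 5.07 = -7.25
  1.41 - 3.66 = -2.25
  -0.06 - 0.35 = -0.41
Step 2: Compute |diff|^2 * measure for each set:
  |-7.25|^2 * 0.32 = 52.5625 * 0.32 = 16.82
  |-2.25|^2 * 2.15 = 5.0625 * 2.15 = 10.884375
  |-0.41|^2 * 1.75 = 0.1681 * 1.75 = 0.294175
Step 3: Sum = 27.99855
Step 4: ||f-g||_2 = (27.99855)^(1/2) = 5.291366
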